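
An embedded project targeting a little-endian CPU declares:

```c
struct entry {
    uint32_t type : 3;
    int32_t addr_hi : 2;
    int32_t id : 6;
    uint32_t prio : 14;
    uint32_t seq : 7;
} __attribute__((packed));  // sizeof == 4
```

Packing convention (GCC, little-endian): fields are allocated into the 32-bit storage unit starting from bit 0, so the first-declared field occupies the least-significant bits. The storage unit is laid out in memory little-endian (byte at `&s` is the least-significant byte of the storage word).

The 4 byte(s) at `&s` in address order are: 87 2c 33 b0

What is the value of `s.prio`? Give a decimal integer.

1637

[0]=0x87 [1]=0x2c [2]=0x33 [3]=0xb0 (little-endian) → word 0xb0332c87
type [0+:3] = (word>>0) & 0x7 = 7
addr_hi [3+:2] = (word>>3) & 0x3 = 0
id [5+:6] = (word>>5) & 0x3f = 36
prio [11+:14] = (word>>11) & 0x3fff = 1637  ←
seq [25+:7] = (word>>25) & 0x7f = 88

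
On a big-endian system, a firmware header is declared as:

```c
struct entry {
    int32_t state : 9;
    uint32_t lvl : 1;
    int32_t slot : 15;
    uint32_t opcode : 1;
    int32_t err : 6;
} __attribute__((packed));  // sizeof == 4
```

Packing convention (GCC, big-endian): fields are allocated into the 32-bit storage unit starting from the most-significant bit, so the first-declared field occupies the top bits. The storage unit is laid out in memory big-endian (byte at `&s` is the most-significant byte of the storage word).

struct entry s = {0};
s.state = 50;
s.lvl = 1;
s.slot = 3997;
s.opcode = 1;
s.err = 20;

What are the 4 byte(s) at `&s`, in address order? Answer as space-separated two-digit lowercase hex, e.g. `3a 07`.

19 47 ce d4

state:9 = 50 → 0x32 << 23 → word 0x19000000
lvl:1 = 1 → 0x1 << 22 → word 0x19400000
slot:15 = 3997 → 0xf9d << 7 → word 0x1947ce80
opcode:1 = 1 → 0x1 << 6 → word 0x1947cec0
err:6 = 20 → 0x14 << 0 → word 0x1947ced4
word = 0x1947ced4 → big-endian bytes:
  [0]=0x19  [1]=0x47  [2]=0xce  [3]=0xd4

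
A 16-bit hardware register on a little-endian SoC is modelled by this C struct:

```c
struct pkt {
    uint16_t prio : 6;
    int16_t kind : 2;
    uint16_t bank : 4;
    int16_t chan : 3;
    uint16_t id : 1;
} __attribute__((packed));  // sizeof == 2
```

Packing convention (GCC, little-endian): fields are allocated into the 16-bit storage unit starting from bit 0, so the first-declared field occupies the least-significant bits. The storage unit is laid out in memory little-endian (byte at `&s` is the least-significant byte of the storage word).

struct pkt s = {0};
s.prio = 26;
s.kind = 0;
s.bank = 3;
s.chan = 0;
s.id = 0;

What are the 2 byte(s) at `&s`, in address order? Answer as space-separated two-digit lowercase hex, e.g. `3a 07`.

1a 03

prio:6 = 26 → 0x1a << 0 → word 0x001a
kind:2 = 0 → 0x0 << 6 → word 0x001a
bank:4 = 3 → 0x3 << 8 → word 0x031a
chan:3 = 0 → 0x0 << 12 → word 0x031a
id:1 = 0 → 0x0 << 15 → word 0x031a
word = 0x031a → little-endian bytes:
  [0]=0x1a  [1]=0x03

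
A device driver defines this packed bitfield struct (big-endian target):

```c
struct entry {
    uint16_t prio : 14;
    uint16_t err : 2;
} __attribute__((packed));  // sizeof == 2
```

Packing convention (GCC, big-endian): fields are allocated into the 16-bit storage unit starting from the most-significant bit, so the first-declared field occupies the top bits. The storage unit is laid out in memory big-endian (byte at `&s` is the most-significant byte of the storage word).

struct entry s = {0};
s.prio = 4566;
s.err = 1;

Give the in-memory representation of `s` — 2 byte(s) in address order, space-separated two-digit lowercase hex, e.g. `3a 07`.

prio (14b) val=4566 bits=0x11d6 at bit 2: 0x4758
err (2b) val=1 bits=0x1 at bit 0: 0x4759
word = 0x4759 → big-endian bytes:
  [0]=0x47  [1]=0x59

47 59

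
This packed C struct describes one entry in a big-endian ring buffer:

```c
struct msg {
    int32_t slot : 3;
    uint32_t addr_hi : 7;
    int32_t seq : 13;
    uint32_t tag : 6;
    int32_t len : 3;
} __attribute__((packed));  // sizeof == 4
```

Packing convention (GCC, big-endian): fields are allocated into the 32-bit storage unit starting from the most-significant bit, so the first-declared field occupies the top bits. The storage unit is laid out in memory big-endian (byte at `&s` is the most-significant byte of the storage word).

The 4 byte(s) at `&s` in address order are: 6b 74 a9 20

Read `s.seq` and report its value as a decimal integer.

[0]=0x6b [1]=0x74 [2]=0xa9 [3]=0x20 (big-endian) → word 0x6b74a920
slot [29+:3] = (word>>29) & 0x7 = 3
addr_hi [22+:7] = (word>>22) & 0x7f = 45
seq [9+:13] = (word>>9) & 0x1fff = 6740  ←
tag [3+:6] = (word>>3) & 0x3f = 36
len [0+:3] = (word>>0) & 0x7 = 0
seq signed 13b, MSB=1: 6740 - 8192 = -1452

-1452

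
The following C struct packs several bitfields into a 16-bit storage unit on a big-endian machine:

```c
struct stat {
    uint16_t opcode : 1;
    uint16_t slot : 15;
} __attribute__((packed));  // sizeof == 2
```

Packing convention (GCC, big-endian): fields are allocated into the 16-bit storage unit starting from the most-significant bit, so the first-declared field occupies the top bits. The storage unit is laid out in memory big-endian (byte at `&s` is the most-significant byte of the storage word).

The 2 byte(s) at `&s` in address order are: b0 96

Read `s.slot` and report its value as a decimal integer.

12438

[0]=0xb0 [1]=0x96 (big-endian) → word 0xb096
opcode [15+:1] = (word>>15) & 0x1 = 1
slot [0+:15] = (word>>0) & 0x7fff = 12438  ←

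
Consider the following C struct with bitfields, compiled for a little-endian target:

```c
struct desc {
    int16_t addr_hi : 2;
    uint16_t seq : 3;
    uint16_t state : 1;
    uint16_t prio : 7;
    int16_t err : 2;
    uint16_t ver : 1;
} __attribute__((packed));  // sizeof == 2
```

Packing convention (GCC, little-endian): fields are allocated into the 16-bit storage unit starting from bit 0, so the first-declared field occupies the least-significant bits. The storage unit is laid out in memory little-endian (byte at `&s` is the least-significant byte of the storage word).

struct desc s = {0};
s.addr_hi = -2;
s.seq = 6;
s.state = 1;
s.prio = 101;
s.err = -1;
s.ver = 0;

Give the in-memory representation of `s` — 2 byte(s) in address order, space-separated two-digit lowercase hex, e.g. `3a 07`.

7a 79

[0+:2] addr_hi=-2 & 0x3 = 0x2; word=0x0002
[2+:3] seq=6 & 0x7 = 0x6; word=0x001a
[5+:1] state=1 & 0x1 = 0x1; word=0x003a
[6+:7] prio=101 & 0x7f = 0x65; word=0x197a
[13+:2] err=-1 & 0x3 = 0x3; word=0x797a
[15+:1] ver=0 & 0x1 = 0x0; word=0x797a
word = 0x797a → little-endian bytes:
  [0]=0x7a  [1]=0x79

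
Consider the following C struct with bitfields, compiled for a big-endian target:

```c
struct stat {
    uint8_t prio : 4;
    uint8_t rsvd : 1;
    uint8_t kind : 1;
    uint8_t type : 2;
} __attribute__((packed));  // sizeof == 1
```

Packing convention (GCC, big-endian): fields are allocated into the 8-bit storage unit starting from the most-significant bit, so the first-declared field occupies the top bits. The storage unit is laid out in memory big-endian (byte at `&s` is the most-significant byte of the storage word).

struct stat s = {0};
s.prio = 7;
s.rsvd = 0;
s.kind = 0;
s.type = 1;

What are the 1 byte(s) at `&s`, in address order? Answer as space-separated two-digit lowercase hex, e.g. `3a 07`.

71

prio (4b) val=7 bits=0x7 at bit 4: 0x70
rsvd (1b) val=0 bits=0x0 at bit 3: 0x70
kind (1b) val=0 bits=0x0 at bit 2: 0x70
type (2b) val=1 bits=0x1 at bit 0: 0x71
word = 0x71 → big-endian bytes:
  [0]=0x71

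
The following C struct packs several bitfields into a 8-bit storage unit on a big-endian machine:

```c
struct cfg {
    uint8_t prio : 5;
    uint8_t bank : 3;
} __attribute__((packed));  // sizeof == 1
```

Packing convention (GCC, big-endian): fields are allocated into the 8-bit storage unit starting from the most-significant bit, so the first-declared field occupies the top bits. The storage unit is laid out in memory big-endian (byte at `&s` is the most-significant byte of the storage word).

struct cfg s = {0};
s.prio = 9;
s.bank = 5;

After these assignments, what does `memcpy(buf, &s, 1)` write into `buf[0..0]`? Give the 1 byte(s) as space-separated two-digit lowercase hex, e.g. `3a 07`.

prio (5b) val=9 bits=0x9 at bit 3: 0x48
bank (3b) val=5 bits=0x5 at bit 0: 0x4d
word = 0x4d → big-endian bytes:
  [0]=0x4d

4d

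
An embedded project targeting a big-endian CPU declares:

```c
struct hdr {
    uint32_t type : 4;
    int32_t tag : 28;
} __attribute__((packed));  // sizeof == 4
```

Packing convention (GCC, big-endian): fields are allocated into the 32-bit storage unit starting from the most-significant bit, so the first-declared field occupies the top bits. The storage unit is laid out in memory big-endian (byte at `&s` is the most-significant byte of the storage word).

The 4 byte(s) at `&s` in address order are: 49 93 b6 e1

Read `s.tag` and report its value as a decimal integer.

-107759903

[0]=0x49 [1]=0x93 [2]=0xb6 [3]=0xe1 (big-endian) → word 0x4993b6e1
type [28+:4] = (word>>28) & 0xf = 4
tag [0+:28] = (word>>0) & 0xfffffff = 160675553  ←
tag signed 28b, MSB=1: 160675553 - 268435456 = -107759903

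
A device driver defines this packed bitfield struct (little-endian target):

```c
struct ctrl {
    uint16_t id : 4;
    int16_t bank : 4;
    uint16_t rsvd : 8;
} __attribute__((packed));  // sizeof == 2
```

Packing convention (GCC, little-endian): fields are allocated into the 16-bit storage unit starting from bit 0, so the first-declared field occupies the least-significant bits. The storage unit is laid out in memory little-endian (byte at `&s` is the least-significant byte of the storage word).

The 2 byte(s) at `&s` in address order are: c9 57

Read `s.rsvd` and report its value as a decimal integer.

87

[0]=0xc9 [1]=0x57 (little-endian) → word 0x57c9
id:4 @ bit 0 → (0x57c9>>0)&0xf = 0x9
bank:4 @ bit 4 → (0x57c9>>4)&0xf = 0xc
rsvd:8 @ bit 8 → (0x57c9>>8)&0xff = 0x57  ←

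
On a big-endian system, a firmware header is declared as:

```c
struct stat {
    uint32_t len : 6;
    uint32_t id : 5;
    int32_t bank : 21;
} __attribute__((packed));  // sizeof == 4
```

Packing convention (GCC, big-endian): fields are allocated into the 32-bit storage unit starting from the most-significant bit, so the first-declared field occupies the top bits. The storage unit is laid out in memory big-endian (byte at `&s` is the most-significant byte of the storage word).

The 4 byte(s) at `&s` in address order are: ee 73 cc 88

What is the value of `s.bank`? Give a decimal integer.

-799608

[0]=0xee [1]=0x73 [2]=0xcc [3]=0x88 (big-endian) → word 0xee73cc88
len:6 @ bit 26 → (0xee73cc88>>26)&0x3f = 0x3b
id:5 @ bit 21 → (0xee73cc88>>21)&0x1f = 0x13
bank:21 @ bit 0 → (0xee73cc88>>0)&0x1fffff = 0x13cc88  ←
bank signed 21b, MSB=1: 1297544 - 2097152 = -799608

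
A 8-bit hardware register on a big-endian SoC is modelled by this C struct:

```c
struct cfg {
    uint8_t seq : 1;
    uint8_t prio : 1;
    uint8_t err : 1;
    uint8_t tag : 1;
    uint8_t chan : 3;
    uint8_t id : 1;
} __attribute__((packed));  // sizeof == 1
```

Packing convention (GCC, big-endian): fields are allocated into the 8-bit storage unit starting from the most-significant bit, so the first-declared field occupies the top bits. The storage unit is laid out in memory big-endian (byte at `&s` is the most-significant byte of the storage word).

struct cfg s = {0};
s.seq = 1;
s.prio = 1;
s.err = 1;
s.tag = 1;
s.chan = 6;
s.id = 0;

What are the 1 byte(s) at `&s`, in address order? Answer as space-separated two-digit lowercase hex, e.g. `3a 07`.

fc

[7+:1] seq=1 & 0x1 = 0x1; word=0x80
[6+:1] prio=1 & 0x1 = 0x1; word=0xc0
[5+:1] err=1 & 0x1 = 0x1; word=0xe0
[4+:1] tag=1 & 0x1 = 0x1; word=0xf0
[1+:3] chan=6 & 0x7 = 0x6; word=0xfc
[0+:1] id=0 & 0x1 = 0x0; word=0xfc
word = 0xfc → big-endian bytes:
  [0]=0xfc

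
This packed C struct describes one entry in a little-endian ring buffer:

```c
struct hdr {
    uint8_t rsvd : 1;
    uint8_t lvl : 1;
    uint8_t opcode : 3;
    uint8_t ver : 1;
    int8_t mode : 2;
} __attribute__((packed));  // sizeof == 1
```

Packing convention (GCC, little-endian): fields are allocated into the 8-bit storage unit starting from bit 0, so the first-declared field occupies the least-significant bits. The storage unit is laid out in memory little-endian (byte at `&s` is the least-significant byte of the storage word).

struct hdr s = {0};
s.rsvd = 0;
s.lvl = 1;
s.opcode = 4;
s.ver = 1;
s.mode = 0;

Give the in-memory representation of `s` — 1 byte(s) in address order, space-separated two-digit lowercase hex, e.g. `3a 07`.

rsvd:1 = 0 → 0x0 << 0 → word 0x00
lvl:1 = 1 → 0x1 << 1 → word 0x02
opcode:3 = 4 → 0x4 << 2 → word 0x12
ver:1 = 1 → 0x1 << 5 → word 0x32
mode:2 = 0 → 0x0 << 6 → word 0x32
word = 0x32 → little-endian bytes:
  [0]=0x32

32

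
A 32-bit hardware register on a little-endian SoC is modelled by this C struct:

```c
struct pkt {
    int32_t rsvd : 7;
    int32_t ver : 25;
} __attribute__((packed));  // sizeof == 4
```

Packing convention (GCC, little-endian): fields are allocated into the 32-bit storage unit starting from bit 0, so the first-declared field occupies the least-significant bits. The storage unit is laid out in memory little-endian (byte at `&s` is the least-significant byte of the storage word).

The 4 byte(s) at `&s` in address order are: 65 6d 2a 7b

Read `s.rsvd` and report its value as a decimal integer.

-27

[0]=0x65 [1]=0x6d [2]=0x2a [3]=0x7b (little-endian) → word 0x7b2a6d65
rsvd:7 @ bit 0 → (0x7b2a6d65>>0)&0x7f = 0x65  ←
ver:25 @ bit 7 → (0x7b2a6d65>>7)&0x1ffffff = 0xf654da
rsvd signed 7b, MSB=1: 101 - 128 = -27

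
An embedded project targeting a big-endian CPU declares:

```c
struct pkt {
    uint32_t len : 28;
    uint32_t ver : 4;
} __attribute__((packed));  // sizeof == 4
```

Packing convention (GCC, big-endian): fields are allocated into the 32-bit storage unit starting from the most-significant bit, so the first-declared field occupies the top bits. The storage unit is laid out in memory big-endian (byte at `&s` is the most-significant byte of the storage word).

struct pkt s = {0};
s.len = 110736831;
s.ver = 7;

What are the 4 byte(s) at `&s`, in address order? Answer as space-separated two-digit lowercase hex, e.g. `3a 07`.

69 9b 5b f7

len:28 = 110736831 → 0x699b5bf << 4 → word 0x699b5bf0
ver:4 = 7 → 0x7 << 0 → word 0x699b5bf7
word = 0x699b5bf7 → big-endian bytes:
  [0]=0x69  [1]=0x9b  [2]=0x5b  [3]=0xf7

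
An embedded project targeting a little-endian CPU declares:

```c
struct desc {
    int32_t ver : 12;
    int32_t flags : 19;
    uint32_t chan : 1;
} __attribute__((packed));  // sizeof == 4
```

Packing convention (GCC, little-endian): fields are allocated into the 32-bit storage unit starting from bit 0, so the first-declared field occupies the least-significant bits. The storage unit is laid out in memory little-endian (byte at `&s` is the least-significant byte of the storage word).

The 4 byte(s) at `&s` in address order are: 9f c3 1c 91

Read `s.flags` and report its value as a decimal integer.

70092

[0]=0x9f [1]=0xc3 [2]=0x1c [3]=0x91 (little-endian) → word 0x911cc39f
ver [0+:12] = (word>>0) & 0xfff = 927
flags [12+:19] = (word>>12) & 0x7ffff = 70092  ←
chan [31+:1] = (word>>31) & 0x1 = 1
flags signed 19b, MSB=0: value = 70092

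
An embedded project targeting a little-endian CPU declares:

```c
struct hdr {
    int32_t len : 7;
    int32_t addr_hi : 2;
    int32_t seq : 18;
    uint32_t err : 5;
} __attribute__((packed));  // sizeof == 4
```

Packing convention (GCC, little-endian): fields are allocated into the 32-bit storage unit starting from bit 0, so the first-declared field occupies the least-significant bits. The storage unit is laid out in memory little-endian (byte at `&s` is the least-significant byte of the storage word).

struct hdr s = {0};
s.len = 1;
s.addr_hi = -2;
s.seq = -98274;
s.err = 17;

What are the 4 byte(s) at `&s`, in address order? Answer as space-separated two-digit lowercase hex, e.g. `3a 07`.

01 3d 00 8d

len:7 = 1 → 0x1 << 0 → word 0x00000001
addr_hi:2 = -2 → 0x2 << 7 → word 0x00000101
seq:18 = -98274 → 0x2801e << 9 → word 0x05003d01
err:5 = 17 → 0x11 << 27 → word 0x8d003d01
word = 0x8d003d01 → little-endian bytes:
  [0]=0x01  [1]=0x3d  [2]=0x00  [3]=0x8d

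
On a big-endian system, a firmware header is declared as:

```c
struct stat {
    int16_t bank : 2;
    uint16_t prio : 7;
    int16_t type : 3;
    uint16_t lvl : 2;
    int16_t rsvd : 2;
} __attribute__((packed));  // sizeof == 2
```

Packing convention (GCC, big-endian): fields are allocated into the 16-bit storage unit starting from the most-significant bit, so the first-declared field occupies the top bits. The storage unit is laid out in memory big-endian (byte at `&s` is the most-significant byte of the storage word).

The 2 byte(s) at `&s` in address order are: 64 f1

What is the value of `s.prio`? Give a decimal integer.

[0]=0x64 [1]=0xf1 (big-endian) → word 0x64f1
bank:2 @ bit 14 → (0x64f1>>14)&0x3 = 0x1
prio:7 @ bit 7 → (0x64f1>>7)&0x7f = 0x49  ←
type:3 @ bit 4 → (0x64f1>>4)&0x7 = 0x7
lvl:2 @ bit 2 → (0x64f1>>2)&0x3 = 0x0
rsvd:2 @ bit 0 → (0x64f1>>0)&0x3 = 0x1

73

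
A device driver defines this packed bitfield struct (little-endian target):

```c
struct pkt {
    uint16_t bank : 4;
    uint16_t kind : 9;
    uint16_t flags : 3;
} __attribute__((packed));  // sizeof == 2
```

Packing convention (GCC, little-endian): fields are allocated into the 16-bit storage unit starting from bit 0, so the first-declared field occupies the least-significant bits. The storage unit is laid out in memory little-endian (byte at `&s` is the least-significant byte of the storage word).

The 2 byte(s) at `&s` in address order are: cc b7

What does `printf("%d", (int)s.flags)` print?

5

[0]=0xcc [1]=0xb7 (little-endian) → word 0xb7cc
bank [0+:4] = (word>>0) & 0xf = 12
kind [4+:9] = (word>>4) & 0x1ff = 380
flags [13+:3] = (word>>13) & 0x7 = 5  ←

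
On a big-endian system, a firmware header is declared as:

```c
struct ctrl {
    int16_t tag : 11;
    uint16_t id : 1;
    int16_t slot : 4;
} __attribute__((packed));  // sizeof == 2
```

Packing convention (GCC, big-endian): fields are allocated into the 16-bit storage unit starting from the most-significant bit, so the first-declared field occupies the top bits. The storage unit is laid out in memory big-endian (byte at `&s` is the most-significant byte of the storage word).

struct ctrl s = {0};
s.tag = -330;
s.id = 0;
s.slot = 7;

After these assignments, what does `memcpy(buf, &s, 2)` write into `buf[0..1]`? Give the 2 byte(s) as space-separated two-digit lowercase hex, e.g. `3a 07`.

d6 c7

tag (11b) val=-330 bits=0x6b6 at bit 5: 0xd6c0
id (1b) val=0 bits=0x0 at bit 4: 0xd6c0
slot (4b) val=7 bits=0x7 at bit 0: 0xd6c7
word = 0xd6c7 → big-endian bytes:
  [0]=0xd6  [1]=0xc7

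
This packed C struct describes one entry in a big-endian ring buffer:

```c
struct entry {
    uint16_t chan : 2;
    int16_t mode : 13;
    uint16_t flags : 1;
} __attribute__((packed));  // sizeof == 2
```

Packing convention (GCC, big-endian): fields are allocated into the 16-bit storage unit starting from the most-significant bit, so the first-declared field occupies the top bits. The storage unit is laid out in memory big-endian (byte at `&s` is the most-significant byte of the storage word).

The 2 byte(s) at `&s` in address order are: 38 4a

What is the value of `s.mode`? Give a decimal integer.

[0]=0x38 [1]=0x4a (big-endian) → word 0x384a
chan [14+:2] = (word>>14) & 0x3 = 0
mode [1+:13] = (word>>1) & 0x1fff = 7205  ←
flags [0+:1] = (word>>0) & 0x1 = 0
mode signed 13b, MSB=1: 7205 - 8192 = -987

-987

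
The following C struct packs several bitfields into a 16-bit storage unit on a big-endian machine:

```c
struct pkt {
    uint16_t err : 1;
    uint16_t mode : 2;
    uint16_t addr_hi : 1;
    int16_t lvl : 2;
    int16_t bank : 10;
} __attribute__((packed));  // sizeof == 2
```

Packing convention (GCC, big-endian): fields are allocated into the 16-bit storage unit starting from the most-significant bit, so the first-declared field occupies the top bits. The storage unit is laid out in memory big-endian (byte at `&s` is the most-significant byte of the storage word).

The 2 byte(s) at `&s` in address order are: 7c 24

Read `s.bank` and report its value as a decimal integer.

[0]=0x7c [1]=0x24 (big-endian) → word 0x7c24
err:1 @ bit 15 → (0x7c24>>15)&0x1 = 0x0
mode:2 @ bit 13 → (0x7c24>>13)&0x3 = 0x3
addr_hi:1 @ bit 12 → (0x7c24>>12)&0x1 = 0x1
lvl:2 @ bit 10 → (0x7c24>>10)&0x3 = 0x3
bank:10 @ bit 0 → (0x7c24>>0)&0x3ff = 0x24  ←
bank signed 10b, MSB=0: value = 36

36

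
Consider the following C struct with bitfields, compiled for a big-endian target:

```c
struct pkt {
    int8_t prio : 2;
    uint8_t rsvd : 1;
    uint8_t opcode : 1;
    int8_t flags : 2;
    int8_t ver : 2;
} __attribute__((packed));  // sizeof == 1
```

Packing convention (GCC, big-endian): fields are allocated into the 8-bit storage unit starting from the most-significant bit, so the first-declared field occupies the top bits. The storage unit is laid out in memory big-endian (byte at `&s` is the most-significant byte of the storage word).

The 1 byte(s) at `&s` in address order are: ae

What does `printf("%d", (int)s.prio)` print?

[0]=0xae (big-endian) → word 0xae
prio [6+:2] = (word>>6) & 0x3 = 2  ←
rsvd [5+:1] = (word>>5) & 0x1 = 1
opcode [4+:1] = (word>>4) & 0x1 = 0
flags [2+:2] = (word>>2) & 0x3 = 3
ver [0+:2] = (word>>0) & 0x3 = 2
prio signed 2b, MSB=1: 2 - 4 = -2

-2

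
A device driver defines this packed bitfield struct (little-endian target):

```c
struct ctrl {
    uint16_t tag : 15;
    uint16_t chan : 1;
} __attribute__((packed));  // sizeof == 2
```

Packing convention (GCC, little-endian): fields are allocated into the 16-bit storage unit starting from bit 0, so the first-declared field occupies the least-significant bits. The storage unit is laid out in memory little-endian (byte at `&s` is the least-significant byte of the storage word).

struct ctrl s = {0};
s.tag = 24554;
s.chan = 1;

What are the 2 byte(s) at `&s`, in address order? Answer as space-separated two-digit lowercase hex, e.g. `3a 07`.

ea df

tag (15b) val=24554 bits=0x5fea at bit 0: 0x5fea
chan (1b) val=1 bits=0x1 at bit 15: 0xdfea
word = 0xdfea → little-endian bytes:
  [0]=0xea  [1]=0xdf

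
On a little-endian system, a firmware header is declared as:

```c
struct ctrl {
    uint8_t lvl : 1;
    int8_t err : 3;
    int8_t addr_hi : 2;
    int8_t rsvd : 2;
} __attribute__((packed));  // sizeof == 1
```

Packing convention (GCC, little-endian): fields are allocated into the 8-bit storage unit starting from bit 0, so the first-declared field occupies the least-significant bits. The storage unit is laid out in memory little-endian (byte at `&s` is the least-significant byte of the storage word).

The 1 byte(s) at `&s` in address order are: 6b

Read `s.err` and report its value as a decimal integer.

[0]=0x6b (little-endian) → word 0x6b
lvl:1 @ bit 0 → (0x6b>>0)&0x1 = 0x1
err:3 @ bit 1 → (0x6b>>1)&0x7 = 0x5  ←
addr_hi:2 @ bit 4 → (0x6b>>4)&0x3 = 0x2
rsvd:2 @ bit 6 → (0x6b>>6)&0x3 = 0x1
err signed 3b, MSB=1: 5 - 8 = -3

-3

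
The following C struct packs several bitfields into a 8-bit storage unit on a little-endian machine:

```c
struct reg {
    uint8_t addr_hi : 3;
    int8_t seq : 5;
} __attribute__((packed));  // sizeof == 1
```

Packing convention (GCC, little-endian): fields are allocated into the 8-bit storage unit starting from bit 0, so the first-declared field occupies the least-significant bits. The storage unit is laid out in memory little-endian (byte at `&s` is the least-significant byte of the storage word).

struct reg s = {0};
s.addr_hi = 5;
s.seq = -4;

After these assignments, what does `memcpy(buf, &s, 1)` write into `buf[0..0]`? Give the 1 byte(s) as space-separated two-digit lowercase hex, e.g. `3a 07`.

addr_hi (3b) val=5 bits=0x5 at bit 0: 0x05
seq (5b) val=-4 bits=0x1c at bit 3: 0xe5
word = 0xe5 → little-endian bytes:
  [0]=0xe5

e5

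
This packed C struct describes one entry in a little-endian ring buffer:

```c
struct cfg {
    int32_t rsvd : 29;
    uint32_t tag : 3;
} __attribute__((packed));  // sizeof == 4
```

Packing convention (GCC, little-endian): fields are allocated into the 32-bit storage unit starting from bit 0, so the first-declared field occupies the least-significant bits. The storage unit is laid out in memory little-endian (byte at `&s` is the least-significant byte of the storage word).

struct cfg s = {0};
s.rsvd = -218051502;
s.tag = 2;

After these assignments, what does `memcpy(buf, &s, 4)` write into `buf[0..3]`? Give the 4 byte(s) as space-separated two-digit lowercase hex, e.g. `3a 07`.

52 cc 00 53

rsvd:29 = -218051502 → 0x1300cc52 << 0 → word 0x1300cc52
tag:3 = 2 → 0x2 << 29 → word 0x5300cc52
word = 0x5300cc52 → little-endian bytes:
  [0]=0x52  [1]=0xcc  [2]=0x00  [3]=0x53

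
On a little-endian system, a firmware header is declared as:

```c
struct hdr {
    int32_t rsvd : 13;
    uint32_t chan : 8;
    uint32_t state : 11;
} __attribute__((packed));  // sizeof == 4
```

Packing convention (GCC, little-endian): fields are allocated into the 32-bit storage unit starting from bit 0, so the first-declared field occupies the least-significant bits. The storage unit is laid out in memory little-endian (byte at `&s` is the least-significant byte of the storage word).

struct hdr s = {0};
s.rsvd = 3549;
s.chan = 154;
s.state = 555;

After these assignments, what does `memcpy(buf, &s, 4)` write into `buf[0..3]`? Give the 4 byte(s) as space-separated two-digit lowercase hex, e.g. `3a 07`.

dd 4d 73 45

rsvd:13 = 3549 → 0xddd << 0 → word 0x00000ddd
chan:8 = 154 → 0x9a << 13 → word 0x00134ddd
state:11 = 555 → 0x22b << 21 → word 0x45734ddd
word = 0x45734ddd → little-endian bytes:
  [0]=0xdd  [1]=0x4d  [2]=0x73  [3]=0x45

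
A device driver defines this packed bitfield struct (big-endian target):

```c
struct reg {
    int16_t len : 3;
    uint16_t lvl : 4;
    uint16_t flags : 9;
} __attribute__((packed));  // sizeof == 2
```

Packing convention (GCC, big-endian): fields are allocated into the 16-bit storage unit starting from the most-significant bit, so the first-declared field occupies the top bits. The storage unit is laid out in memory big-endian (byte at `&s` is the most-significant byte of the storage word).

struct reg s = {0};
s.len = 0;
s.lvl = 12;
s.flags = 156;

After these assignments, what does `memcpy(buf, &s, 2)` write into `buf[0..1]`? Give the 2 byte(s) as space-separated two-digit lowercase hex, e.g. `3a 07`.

[13+:3] len=0 & 0x7 = 0x0; word=0x0000
[9+:4] lvl=12 & 0xf = 0xc; word=0x1800
[0+:9] flags=156 & 0x1ff = 0x9c; word=0x189c
word = 0x189c → big-endian bytes:
  [0]=0x18  [1]=0x9c

18 9c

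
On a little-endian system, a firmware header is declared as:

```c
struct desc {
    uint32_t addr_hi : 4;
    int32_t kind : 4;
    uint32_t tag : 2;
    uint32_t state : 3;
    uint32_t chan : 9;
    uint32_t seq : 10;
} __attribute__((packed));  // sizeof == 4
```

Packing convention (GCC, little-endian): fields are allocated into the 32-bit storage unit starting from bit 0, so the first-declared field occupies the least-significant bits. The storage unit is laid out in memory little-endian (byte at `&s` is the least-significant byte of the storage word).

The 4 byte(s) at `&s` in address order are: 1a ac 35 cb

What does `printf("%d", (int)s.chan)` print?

[0]=0x1a [1]=0xac [2]=0x35 [3]=0xcb (little-endian) → word 0xcb35ac1a
addr_hi:4 @ bit 0 → (0xcb35ac1a>>0)&0xf = 0xa
kind:4 @ bit 4 → (0xcb35ac1a>>4)&0xf = 0x1
tag:2 @ bit 8 → (0xcb35ac1a>>8)&0x3 = 0x0
state:3 @ bit 10 → (0xcb35ac1a>>10)&0x7 = 0x3
chan:9 @ bit 13 → (0xcb35ac1a>>13)&0x1ff = 0x1ad  ←
seq:10 @ bit 22 → (0xcb35ac1a>>22)&0x3ff = 0x32c

429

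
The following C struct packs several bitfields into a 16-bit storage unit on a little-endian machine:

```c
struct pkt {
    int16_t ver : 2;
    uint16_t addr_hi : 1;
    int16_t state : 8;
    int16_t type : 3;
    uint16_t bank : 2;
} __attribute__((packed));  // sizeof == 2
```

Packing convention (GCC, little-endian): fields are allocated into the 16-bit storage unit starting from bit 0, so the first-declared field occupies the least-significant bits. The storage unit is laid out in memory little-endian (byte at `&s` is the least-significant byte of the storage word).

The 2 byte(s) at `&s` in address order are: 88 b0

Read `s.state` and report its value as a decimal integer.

[0]=0x88 [1]=0xb0 (little-endian) → word 0xb088
ver:2 @ bit 0 → (0xb088>>0)&0x3 = 0x0
addr_hi:1 @ bit 2 → (0xb088>>2)&0x1 = 0x0
state:8 @ bit 3 → (0xb088>>3)&0xff = 0x11  ←
type:3 @ bit 11 → (0xb088>>11)&0x7 = 0x6
bank:2 @ bit 14 → (0xb088>>14)&0x3 = 0x2
state signed 8b, MSB=0: value = 17

17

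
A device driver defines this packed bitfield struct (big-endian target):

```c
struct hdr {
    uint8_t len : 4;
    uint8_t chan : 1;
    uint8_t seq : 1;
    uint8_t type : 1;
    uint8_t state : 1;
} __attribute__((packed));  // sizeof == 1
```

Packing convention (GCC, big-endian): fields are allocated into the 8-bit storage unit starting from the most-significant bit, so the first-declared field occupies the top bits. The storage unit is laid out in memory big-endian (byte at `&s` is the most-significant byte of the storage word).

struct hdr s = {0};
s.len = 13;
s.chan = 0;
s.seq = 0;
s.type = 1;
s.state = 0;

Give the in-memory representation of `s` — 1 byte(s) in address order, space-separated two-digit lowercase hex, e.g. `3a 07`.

d2

len:4 = 13 → 0xd << 4 → word 0xd0
chan:1 = 0 → 0x0 << 3 → word 0xd0
seq:1 = 0 → 0x0 << 2 → word 0xd0
type:1 = 1 → 0x1 << 1 → word 0xd2
state:1 = 0 → 0x0 << 0 → word 0xd2
word = 0xd2 → big-endian bytes:
  [0]=0xd2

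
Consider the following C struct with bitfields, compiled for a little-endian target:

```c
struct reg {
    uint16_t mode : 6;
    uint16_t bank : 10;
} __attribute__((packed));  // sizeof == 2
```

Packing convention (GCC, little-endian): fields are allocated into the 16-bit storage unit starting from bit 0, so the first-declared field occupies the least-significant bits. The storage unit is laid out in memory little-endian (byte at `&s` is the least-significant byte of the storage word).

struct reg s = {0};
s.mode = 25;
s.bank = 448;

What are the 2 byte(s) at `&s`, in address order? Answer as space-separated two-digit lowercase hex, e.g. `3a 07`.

[0+:6] mode=25 & 0x3f = 0x19; word=0x0019
[6+:10] bank=448 & 0x3ff = 0x1c0; word=0x7019
word = 0x7019 → little-endian bytes:
  [0]=0x19  [1]=0x70

19 70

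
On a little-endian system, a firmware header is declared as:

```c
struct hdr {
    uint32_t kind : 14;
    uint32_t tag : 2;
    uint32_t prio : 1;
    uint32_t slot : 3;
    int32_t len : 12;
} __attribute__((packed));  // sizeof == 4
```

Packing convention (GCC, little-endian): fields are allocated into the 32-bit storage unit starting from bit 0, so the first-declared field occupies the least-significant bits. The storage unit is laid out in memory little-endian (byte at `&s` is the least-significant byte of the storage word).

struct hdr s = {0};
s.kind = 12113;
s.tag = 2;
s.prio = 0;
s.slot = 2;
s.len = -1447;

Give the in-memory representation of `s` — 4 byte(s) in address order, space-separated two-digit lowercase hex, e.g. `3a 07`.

kind:14 = 12113 → 0x2f51 << 0 → word 0x00002f51
tag:2 = 2 → 0x2 << 14 → word 0x0000af51
prio:1 = 0 → 0x0 << 16 → word 0x0000af51
slot:3 = 2 → 0x2 << 17 → word 0x0004af51
len:12 = -1447 → 0xa59 << 20 → word 0xa594af51
word = 0xa594af51 → little-endian bytes:
  [0]=0x51  [1]=0xaf  [2]=0x94  [3]=0xa5

51 af 94 a5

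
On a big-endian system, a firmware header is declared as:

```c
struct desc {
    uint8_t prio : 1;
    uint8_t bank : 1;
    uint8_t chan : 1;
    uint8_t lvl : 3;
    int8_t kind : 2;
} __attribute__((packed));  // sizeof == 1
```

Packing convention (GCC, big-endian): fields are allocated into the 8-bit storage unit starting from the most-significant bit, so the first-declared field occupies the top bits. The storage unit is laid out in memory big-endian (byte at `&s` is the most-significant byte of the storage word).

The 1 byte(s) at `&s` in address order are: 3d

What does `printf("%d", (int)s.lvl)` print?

[0]=0x3d (big-endian) → word 0x3d
prio [7+:1] = (word>>7) & 0x1 = 0
bank [6+:1] = (word>>6) & 0x1 = 0
chan [5+:1] = (word>>5) & 0x1 = 1
lvl [2+:3] = (word>>2) & 0x7 = 7  ←
kind [0+:2] = (word>>0) & 0x3 = 1

7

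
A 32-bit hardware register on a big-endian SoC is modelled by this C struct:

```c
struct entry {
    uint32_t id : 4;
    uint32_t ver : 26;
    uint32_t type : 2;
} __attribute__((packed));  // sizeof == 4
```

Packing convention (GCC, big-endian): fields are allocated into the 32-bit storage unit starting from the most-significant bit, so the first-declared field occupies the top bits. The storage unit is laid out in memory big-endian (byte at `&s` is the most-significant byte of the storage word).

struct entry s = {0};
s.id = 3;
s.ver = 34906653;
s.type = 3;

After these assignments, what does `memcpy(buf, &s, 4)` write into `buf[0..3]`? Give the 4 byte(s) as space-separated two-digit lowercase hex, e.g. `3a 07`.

id:4 = 3 → 0x3 << 28 → word 0x30000000
ver:26 = 34906653 → 0x214a21d << 2 → word 0x38528874
type:2 = 3 → 0x3 << 0 → word 0x38528877
word = 0x38528877 → big-endian bytes:
  [0]=0x38  [1]=0x52  [2]=0x88  [3]=0x77

38 52 88 77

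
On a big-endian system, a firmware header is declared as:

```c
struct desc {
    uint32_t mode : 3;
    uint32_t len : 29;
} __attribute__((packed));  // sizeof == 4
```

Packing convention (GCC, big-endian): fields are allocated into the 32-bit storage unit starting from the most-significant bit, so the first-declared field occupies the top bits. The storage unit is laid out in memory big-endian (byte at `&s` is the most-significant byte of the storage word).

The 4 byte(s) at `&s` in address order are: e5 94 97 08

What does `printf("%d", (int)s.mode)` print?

[0]=0xe5 [1]=0x94 [2]=0x97 [3]=0x08 (big-endian) → word 0xe5949708
mode [29+:3] = (word>>29) & 0x7 = 7  ←
len [0+:29] = (word>>0) & 0x1fffffff = 93624072

7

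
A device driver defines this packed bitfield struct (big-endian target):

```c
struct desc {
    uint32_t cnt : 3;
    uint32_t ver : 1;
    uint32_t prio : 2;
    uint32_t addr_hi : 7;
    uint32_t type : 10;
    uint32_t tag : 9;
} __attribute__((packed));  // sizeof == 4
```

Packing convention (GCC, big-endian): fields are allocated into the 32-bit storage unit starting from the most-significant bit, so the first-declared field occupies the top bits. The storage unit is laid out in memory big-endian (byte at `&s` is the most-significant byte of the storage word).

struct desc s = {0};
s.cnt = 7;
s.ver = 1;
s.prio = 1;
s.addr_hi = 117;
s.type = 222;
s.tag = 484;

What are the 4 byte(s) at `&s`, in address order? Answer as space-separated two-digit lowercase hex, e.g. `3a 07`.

f7 a9 bd e4

cnt (3b) val=7 bits=0x7 at bit 29: 0xe0000000
ver (1b) val=1 bits=0x1 at bit 28: 0xf0000000
prio (2b) val=1 bits=0x1 at bit 26: 0xf4000000
addr_hi (7b) val=117 bits=0x75 at bit 19: 0xf7a80000
type (10b) val=222 bits=0xde at bit 9: 0xf7a9bc00
tag (9b) val=484 bits=0x1e4 at bit 0: 0xf7a9bde4
word = 0xf7a9bde4 → big-endian bytes:
  [0]=0xf7  [1]=0xa9  [2]=0xbd  [3]=0xe4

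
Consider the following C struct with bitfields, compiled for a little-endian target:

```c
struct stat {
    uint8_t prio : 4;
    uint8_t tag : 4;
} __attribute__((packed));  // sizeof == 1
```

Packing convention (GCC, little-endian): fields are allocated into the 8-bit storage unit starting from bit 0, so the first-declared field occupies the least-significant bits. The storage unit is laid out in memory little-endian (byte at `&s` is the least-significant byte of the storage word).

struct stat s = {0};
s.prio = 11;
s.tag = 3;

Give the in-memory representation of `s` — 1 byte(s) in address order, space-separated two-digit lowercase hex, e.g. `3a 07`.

prio (4b) val=11 bits=0xb at bit 0: 0x0b
tag (4b) val=3 bits=0x3 at bit 4: 0x3b
word = 0x3b → little-endian bytes:
  [0]=0x3b

3b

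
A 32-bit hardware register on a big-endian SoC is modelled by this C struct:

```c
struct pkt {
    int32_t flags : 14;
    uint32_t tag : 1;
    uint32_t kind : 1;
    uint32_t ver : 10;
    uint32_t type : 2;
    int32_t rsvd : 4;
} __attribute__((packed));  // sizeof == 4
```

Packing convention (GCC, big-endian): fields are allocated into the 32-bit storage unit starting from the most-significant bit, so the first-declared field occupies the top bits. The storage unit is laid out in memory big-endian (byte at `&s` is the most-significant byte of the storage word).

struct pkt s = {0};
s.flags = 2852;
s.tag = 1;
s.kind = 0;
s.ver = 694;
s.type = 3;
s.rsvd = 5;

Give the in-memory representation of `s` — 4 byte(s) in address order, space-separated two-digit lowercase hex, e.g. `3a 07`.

[18+:14] flags=2852 & 0x3fff = 0xb24; word=0x2c900000
[17+:1] tag=1 & 0x1 = 0x1; word=0x2c920000
[16+:1] kind=0 & 0x1 = 0x0; word=0x2c920000
[6+:10] ver=694 & 0x3ff = 0x2b6; word=0x2c92ad80
[4+:2] type=3 & 0x3 = 0x3; word=0x2c92adb0
[0+:4] rsvd=5 & 0xf = 0x5; word=0x2c92adb5
word = 0x2c92adb5 → big-endian bytes:
  [0]=0x2c  [1]=0x92  [2]=0xad  [3]=0xb5

2c 92 ad b5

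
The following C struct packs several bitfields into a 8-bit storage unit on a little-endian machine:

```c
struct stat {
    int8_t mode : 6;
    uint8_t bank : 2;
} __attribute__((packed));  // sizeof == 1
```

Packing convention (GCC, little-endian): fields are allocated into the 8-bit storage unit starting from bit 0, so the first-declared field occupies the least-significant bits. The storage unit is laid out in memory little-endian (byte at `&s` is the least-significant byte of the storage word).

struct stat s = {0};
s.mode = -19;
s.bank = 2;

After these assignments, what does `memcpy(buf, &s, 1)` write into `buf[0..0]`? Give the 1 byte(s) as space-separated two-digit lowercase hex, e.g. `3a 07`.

[0+:6] mode=-19 & 0x3f = 0x2d; word=0x2d
[6+:2] bank=2 & 0x3 = 0x2; word=0xad
word = 0xad → little-endian bytes:
  [0]=0xad

ad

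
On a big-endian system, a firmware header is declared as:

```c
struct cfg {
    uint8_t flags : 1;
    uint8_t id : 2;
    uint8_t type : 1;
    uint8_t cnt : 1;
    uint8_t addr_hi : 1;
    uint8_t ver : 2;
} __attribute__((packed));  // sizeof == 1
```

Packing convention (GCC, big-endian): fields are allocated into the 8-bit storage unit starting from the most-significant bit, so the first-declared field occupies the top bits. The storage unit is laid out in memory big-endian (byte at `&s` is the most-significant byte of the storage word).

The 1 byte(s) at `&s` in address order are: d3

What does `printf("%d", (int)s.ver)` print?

3

[0]=0xd3 (big-endian) → word 0xd3
flags [7+:1] = (word>>7) & 0x1 = 1
id [5+:2] = (word>>5) & 0x3 = 2
type [4+:1] = (word>>4) & 0x1 = 1
cnt [3+:1] = (word>>3) & 0x1 = 0
addr_hi [2+:1] = (word>>2) & 0x1 = 0
ver [0+:2] = (word>>0) & 0x3 = 3  ←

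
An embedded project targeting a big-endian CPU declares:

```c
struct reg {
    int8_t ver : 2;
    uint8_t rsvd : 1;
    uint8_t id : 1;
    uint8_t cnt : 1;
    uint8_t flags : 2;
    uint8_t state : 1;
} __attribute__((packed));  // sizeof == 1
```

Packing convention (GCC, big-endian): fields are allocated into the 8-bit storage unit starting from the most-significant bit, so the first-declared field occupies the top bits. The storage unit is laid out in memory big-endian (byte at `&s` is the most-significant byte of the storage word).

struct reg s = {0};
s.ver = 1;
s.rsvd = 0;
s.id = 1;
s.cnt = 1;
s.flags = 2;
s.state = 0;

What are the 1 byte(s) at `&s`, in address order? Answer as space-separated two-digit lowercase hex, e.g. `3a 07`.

ver (2b) val=1 bits=0x1 at bit 6: 0x40
rsvd (1b) val=0 bits=0x0 at bit 5: 0x40
id (1b) val=1 bits=0x1 at bit 4: 0x50
cnt (1b) val=1 bits=0x1 at bit 3: 0x58
flags (2b) val=2 bits=0x2 at bit 1: 0x5c
state (1b) val=0 bits=0x0 at bit 0: 0x5c
word = 0x5c → big-endian bytes:
  [0]=0x5c

5c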